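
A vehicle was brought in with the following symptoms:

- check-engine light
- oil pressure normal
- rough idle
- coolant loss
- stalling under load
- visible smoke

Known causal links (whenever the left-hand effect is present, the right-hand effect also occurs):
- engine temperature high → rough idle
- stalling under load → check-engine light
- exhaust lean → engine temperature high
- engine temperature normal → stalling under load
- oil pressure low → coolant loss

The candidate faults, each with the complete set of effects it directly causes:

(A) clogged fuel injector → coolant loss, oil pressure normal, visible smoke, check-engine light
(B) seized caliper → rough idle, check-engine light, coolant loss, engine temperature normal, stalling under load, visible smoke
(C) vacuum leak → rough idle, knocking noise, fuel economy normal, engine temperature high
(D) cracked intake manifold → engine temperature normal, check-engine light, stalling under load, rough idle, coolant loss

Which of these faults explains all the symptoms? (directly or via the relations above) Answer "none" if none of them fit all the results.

Checking each candidate against the observations:
(A) clogged fuel injector — does not account for rough idle, stalling under load
(B) seized caliper — check-engine light match; oil pressure normal miss; rough idle match; coolant loss match; stalling under load match; visible smoke match
(C) vacuum leak — check-engine light miss; oil pressure normal miss; rough idle match; coolant loss miss; stalling under load miss; visible smoke miss
(D) cracked intake manifold — does not account for oil pressure normal, visible smoke
No candidate is consistent with all observations.

none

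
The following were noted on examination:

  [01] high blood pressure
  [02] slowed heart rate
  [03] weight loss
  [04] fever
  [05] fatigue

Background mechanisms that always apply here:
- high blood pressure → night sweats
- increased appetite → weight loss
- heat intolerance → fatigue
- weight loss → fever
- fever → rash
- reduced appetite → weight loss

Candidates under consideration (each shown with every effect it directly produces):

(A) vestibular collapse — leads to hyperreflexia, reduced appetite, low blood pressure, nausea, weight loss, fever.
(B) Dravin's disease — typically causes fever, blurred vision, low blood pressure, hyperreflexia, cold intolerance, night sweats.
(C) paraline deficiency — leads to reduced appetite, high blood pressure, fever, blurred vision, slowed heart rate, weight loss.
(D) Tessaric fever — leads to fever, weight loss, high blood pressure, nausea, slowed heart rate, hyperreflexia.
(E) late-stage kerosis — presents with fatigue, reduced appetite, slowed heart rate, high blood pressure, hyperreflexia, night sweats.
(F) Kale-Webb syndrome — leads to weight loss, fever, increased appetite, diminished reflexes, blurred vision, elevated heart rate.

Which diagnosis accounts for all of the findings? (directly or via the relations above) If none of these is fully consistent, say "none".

E

For each candidate, compare predicted effects to what was observed:
(A) vestibular collapse — high blood pressure NO; slowed heart rate NO; weight loss yes; fever yes; fatigue NO
(B) Dravin's disease — fails on high blood pressure, slowed heart rate, weight loss, fatigue (predicts low blood pressure, not high blood pressure)
(C) paraline deficiency — does not account for fatigue
(D) Tessaric fever — does not account for fatigue
(E) late-stage kerosis — accounts for every observation (weight loss via reduced appetite → weight loss)
(F) Kale-Webb syndrome — high blood pressure NO; slowed heart rate NO; weight loss yes; fever yes; fatigue NO
(E) is the only candidate with no mismatches.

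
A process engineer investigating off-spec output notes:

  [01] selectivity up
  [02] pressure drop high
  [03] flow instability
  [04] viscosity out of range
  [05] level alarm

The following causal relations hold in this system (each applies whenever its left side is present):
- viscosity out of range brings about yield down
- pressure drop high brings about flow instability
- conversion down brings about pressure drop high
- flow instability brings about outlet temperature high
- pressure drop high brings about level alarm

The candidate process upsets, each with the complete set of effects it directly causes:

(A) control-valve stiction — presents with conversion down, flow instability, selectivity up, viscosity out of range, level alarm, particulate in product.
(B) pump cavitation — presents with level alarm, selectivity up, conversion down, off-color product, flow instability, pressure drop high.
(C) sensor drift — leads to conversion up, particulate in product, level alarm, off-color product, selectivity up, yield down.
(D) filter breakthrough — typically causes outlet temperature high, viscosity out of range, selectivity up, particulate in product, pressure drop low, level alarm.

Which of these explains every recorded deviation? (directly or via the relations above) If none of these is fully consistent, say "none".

Per-candidate check:
(A) control-valve stiction — selectivity up ✓; pressure drop high ✓ (through conversion down → pressure drop high); flow instability ✓; viscosity out of range ✓; level alarm ✓
(B) pump cavitation — selectivity up ✓; pressure drop high ✓; flow instability ✓; viscosity out of range ✗; level alarm ✓
(C) sensor drift — does not account for pressure drop high, flow instability, viscosity out of range
(D) filter breakthrough — selectivity up ✓; pressure drop high ✗; flow instability ✗; viscosity out of range ✓; level alarm ✓
(A) alone accounts for all the evidence.

A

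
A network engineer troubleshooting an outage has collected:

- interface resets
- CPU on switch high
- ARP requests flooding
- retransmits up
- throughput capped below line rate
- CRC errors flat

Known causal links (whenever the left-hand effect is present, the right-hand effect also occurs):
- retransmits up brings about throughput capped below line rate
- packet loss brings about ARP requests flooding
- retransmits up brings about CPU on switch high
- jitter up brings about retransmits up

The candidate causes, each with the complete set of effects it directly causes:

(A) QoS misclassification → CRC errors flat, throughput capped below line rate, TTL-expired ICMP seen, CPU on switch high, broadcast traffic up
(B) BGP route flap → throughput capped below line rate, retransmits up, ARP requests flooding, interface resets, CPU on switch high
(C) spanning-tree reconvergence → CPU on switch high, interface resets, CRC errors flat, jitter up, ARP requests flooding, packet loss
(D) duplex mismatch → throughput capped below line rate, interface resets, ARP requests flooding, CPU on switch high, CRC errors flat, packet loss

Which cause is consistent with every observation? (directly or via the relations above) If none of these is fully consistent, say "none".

C

For each candidate, compare predicted effects to what was observed:
(A) QoS misclassification — does not account for interface resets, ARP requests flooding, retransmits up
(B) BGP route flap — interface resets +; CPU on switch high +; ARP requests flooding +; retransmits up +; throughput capped below line rate +; CRC errors flat -
(C) spanning-tree reconvergence — interface resets +; CPU on switch high +; ARP requests flooding +; retransmits up + (by jitter up → retransmits up); throughput capped below line rate + (by jitter up → retransmits up → throughput capped below line rate); CRC errors flat +
(D) duplex mismatch — does not account for retransmits up
Only (C) is consistent with every observation.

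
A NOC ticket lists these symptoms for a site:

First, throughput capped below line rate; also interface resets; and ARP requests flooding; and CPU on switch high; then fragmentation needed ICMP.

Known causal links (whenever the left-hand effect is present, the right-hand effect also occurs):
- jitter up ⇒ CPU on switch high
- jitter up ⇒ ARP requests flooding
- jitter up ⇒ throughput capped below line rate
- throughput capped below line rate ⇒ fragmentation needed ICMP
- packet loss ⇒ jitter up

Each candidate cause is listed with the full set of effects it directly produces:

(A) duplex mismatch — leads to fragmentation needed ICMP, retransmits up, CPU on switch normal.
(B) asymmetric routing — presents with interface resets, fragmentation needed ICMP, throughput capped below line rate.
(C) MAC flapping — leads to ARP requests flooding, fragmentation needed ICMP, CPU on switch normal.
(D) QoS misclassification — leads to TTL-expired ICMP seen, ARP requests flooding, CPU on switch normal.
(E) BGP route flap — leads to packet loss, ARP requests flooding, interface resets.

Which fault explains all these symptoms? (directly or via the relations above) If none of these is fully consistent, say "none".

E

For each candidate, compare predicted effects to what was observed:
(A) duplex mismatch — throughput capped below line rate -; interface resets -; ARP requests flooding -; CPU on switch high -; fragmentation needed ICMP +
(B) asymmetric routing — throughput capped below line rate +; interface resets +; ARP requests flooding -; CPU on switch high -; fragmentation needed ICMP +
(C) MAC flapping — fails on throughput capped below line rate, interface resets, CPU on switch high (predicts CPU on switch normal, not CPU on switch high)
(D) QoS misclassification — throughput capped below line rate -; interface resets -; ARP requests flooding +; CPU on switch high -; fragmentation needed ICMP -
(E) BGP route flap — throughput capped below line rate + (by packet loss → jitter up → throughput capped below line rate); interface resets +; ARP requests flooding +; CPU on switch high + (by packet loss → jitter up → CPU on switch high); fragmentation needed ICMP + (by packet loss → jitter up → throughput capped below line rate → fragmentation needed ICMP)
Only (E) is consistent with every observation.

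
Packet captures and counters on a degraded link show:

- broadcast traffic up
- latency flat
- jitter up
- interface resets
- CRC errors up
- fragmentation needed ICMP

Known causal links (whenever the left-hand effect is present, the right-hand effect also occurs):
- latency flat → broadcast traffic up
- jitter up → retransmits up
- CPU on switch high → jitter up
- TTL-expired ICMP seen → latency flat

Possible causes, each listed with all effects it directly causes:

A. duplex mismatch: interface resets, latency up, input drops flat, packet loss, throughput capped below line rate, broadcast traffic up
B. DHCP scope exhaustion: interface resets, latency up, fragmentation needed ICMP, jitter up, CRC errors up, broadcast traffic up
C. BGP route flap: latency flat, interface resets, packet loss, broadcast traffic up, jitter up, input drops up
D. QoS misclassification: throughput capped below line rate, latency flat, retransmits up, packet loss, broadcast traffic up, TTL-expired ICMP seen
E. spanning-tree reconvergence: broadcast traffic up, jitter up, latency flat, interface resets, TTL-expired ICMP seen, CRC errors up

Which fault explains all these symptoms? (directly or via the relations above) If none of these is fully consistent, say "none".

Checking each candidate against the observations:
(A) duplex mismatch — broadcast traffic up ✓; latency flat ✗; jitter up ✗; interface resets ✓; CRC errors up ✗; fragmentation needed ICMP ✗
(B) DHCP scope exhaustion — broadcast traffic up ✓; latency flat ✗; jitter up ✓; interface resets ✓; CRC errors up ✓; fragmentation needed ICMP ✓
(C) BGP route flap — does not account for CRC errors up, fragmentation needed ICMP
(D) QoS misclassification — broadcast traffic up ✓; latency flat ✓; jitter up ✗; interface resets ✗; CRC errors up ✗; fragmentation needed ICMP ✗
(E) spanning-tree reconvergence — broadcast traffic up ✓; latency flat ✓; jitter up ✓; interface resets ✓; CRC errors up ✓; fragmentation needed ICMP ✗
Every candidate fails on at least one observation.

none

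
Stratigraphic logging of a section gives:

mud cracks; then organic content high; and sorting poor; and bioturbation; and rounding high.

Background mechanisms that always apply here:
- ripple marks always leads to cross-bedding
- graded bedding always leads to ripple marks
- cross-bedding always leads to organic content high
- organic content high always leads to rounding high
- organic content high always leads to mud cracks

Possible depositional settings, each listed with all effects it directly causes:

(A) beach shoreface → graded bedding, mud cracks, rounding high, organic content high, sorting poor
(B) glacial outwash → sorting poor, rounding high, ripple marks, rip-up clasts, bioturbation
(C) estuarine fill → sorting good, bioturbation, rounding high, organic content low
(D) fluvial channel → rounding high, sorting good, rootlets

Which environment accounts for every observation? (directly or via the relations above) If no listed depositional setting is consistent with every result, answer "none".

Testing each hypothesis:
(A) beach shoreface — mud cracks ✓; organic content high ✓; sorting poor ✓; bioturbation ✗; rounding high ✓
(B) glacial outwash — mud cracks ✓ (through ripple marks → cross-bedding → organic content high → mud cracks); organic content high ✓ (through ripple marks → cross-bedding → organic content high); sorting poor ✓; bioturbation ✓; rounding high ✓
(C) estuarine fill — fails on mud cracks, organic content high, sorting poor (predicts organic content low, not organic content high; predicts sorting good, not sorting poor)
(D) fluvial channel — mud cracks ✗; organic content high ✗; sorting poor ✗; bioturbation ✗; rounding high ✓
(B) alone accounts for all the evidence.

B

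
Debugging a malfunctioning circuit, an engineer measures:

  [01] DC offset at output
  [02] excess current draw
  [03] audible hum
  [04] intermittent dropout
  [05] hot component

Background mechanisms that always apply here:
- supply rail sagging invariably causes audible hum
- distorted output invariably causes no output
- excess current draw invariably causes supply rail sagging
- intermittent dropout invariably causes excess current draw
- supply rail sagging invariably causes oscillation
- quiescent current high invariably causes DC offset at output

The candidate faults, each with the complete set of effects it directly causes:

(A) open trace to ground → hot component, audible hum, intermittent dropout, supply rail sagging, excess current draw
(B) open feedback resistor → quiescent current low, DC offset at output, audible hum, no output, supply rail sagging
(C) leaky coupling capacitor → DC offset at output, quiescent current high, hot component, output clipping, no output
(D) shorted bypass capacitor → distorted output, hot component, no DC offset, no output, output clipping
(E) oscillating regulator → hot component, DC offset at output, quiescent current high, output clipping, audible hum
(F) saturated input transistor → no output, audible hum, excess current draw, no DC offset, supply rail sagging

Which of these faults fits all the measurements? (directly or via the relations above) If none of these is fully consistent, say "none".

none

For each candidate, compare predicted effects to what was observed:
(A) open trace to ground — does not account for DC offset at output
(B) open feedback resistor — does not account for excess current draw, intermittent dropout, hot component
(C) leaky coupling capacitor — does not account for excess current draw, audible hum, intermittent dropout
(D) shorted bypass capacitor — DC offset at output miss; excess current draw miss; audible hum miss; intermittent dropout miss; hot component match
(E) oscillating regulator — DC offset at output match; excess current draw miss; audible hum match; intermittent dropout miss; hot component match
(F) saturated input transistor — fails on DC offset at output, intermittent dropout, hot component (predicts no DC offset, not DC offset at output)
No candidate is consistent with all observations.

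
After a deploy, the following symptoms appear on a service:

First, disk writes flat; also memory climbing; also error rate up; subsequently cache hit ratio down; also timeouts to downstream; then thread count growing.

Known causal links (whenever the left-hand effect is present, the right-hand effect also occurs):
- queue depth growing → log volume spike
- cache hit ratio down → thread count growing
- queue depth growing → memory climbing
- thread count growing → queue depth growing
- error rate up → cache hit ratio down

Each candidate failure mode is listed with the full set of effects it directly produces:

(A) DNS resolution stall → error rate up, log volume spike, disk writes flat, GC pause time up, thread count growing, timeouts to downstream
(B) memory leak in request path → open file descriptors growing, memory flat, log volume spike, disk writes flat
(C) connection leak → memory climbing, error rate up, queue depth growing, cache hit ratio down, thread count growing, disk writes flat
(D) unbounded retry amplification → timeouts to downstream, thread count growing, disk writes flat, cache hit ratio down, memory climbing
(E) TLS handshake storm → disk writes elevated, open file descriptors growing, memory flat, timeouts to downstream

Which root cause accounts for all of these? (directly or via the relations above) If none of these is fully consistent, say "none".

Testing each hypothesis:
(A) DNS resolution stall — accounts for every observation (memory climbing via thread count growing → queue depth growing → memory climbing)
(B) memory leak in request path — disk writes flat match; memory climbing miss; error rate up miss; cache hit ratio down miss; timeouts to downstream miss; thread count growing miss
(C) connection leak — disk writes flat match; memory climbing match; error rate up match; cache hit ratio down match; timeouts to downstream miss; thread count growing match
(D) unbounded retry amplification — disk writes flat match; memory climbing match; error rate up miss; cache hit ratio down match; timeouts to downstream match; thread count growing match
(E) TLS handshake storm — disk writes flat miss; memory climbing miss; error rate up miss; cache hit ratio down miss; timeouts to downstream match; thread count growing miss
(A) is the only candidate with no mismatches.

A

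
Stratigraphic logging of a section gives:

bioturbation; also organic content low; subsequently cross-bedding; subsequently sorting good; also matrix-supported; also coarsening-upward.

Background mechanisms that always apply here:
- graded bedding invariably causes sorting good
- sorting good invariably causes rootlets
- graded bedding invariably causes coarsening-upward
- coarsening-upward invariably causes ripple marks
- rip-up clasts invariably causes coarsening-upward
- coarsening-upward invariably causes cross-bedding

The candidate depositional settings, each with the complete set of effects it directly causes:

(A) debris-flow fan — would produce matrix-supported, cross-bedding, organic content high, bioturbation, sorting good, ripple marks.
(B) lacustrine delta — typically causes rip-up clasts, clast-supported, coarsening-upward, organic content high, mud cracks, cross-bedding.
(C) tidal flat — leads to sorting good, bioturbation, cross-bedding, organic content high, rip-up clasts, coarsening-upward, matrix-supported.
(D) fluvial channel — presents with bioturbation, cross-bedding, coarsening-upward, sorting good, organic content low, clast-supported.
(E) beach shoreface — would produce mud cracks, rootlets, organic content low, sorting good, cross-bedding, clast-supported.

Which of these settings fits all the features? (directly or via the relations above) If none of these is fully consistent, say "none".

Checking each candidate against the observations:
(A) debris-flow fan — fails on organic content low, coarsening-upward (predicts organic content high, not organic content low)
(B) lacustrine delta — fails on bioturbation, organic content low, sorting good, matrix-supported (predicts organic content high, not organic content low; predicts clast-supported, not matrix-supported)
(C) tidal flat — fails on organic content low (predicts organic content high, not organic content low)
(D) fluvial channel — bioturbation ✓; organic content low ✓; cross-bedding ✓; sorting good ✓; matrix-supported ✗; coarsening-upward ✓
(E) beach shoreface — fails on bioturbation, matrix-supported, coarsening-upward (predicts clast-supported, not matrix-supported)
No candidate is consistent with all observations.

none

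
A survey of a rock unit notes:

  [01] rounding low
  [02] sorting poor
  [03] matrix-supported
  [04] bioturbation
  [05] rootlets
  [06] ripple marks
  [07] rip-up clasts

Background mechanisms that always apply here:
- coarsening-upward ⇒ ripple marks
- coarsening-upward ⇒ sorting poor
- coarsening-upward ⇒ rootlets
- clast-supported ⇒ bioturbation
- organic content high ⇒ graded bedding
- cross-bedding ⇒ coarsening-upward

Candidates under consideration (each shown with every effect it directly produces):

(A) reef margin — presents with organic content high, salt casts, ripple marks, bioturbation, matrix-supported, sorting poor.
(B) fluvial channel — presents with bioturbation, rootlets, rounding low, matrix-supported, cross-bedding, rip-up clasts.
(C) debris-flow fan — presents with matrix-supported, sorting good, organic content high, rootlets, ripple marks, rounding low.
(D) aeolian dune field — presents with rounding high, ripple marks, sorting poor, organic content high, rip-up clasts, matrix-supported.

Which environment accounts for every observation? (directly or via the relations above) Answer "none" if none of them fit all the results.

B

Testing each hypothesis:
(A) reef margin — rounding low -; sorting poor +; matrix-supported +; bioturbation +; rootlets -; ripple marks +; rip-up clasts -
(B) fluvial channel — rounding low +; sorting poor + (by cross-bedding → coarsening-upward → sorting poor); matrix-supported +; bioturbation +; rootlets +; ripple marks + (by cross-bedding → coarsening-upward → ripple marks); rip-up clasts +
(C) debris-flow fan — rounding low +; sorting poor -; matrix-supported +; bioturbation -; rootlets +; ripple marks +; rip-up clasts -
(D) aeolian dune field — fails on rounding low, bioturbation, rootlets (predicts rounding high, not rounding low)
Only (B) is consistent with every observation.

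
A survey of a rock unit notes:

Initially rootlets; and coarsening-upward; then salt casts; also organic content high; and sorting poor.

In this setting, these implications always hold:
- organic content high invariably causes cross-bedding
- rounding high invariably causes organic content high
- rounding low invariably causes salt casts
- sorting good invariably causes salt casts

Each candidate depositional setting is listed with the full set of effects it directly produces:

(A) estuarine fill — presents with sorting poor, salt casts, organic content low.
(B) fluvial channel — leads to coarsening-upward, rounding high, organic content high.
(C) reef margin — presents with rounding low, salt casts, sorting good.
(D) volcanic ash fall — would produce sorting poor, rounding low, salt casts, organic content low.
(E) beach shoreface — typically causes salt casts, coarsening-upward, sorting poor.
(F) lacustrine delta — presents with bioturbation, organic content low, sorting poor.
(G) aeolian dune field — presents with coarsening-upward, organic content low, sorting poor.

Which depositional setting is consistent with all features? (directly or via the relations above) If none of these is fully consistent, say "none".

none

Checking each candidate against the observations:
(A) estuarine fill — fails on rootlets, coarsening-upward, organic content high (predicts organic content low, not organic content high)
(B) fluvial channel — does not account for rootlets, salt casts, sorting poor
(C) reef margin — fails on rootlets, coarsening-upward, organic content high, sorting poor (predicts sorting good, not sorting poor)
(D) volcanic ash fall — rootlets NO; coarsening-upward NO; salt casts yes; organic content high NO; sorting poor yes
(E) beach shoreface — does not account for rootlets, organic content high
(F) lacustrine delta — rootlets NO; coarsening-upward NO; salt casts NO; organic content high NO; sorting poor yes
(G) aeolian dune field — rootlets NO; coarsening-upward yes; salt casts NO; organic content high NO; sorting poor yes
None of the listed candidates fits everything.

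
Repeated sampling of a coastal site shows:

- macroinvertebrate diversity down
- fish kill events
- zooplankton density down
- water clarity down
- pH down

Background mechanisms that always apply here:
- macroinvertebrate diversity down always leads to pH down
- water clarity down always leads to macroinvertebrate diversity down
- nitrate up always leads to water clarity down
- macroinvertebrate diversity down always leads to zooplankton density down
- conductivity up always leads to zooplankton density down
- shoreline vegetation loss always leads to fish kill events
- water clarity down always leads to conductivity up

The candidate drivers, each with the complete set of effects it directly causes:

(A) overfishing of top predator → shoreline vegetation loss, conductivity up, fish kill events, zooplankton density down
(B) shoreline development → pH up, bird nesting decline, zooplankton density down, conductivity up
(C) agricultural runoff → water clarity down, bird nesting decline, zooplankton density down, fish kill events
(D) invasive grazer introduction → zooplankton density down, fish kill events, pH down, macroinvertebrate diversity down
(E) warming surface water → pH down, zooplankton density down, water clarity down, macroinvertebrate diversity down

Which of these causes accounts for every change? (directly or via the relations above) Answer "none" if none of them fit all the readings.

C

Checking each candidate against the observations:
(A) overfishing of top predator — does not account for macroinvertebrate diversity down, water clarity down, pH down
(B) shoreline development — fails on macroinvertebrate diversity down, fish kill events, water clarity down, pH down (predicts pH up, not pH down)
(C) agricultural runoff — accounts for every observation (macroinvertebrate diversity down through water clarity down → macroinvertebrate diversity down)
(D) invasive grazer introduction — does not account for water clarity down
(E) warming surface water — macroinvertebrate diversity down match; fish kill events miss; zooplankton density down match; water clarity down match; pH down match
Only (C) is consistent with every observation.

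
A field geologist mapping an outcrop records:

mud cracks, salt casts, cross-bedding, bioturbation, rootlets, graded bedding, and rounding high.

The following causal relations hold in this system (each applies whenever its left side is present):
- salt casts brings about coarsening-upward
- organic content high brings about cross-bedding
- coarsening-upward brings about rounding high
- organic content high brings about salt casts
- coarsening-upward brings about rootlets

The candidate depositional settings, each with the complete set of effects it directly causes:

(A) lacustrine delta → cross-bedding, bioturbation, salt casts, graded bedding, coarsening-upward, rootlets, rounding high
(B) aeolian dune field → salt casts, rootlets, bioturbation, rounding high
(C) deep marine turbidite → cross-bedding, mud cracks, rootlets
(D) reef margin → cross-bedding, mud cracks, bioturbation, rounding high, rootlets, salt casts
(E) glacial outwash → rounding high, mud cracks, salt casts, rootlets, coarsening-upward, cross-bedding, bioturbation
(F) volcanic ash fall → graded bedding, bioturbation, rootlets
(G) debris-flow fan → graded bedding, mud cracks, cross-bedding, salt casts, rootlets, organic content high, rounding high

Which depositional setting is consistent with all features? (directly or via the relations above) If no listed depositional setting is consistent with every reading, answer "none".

none

Testing each hypothesis:
(A) lacustrine delta — mud cracks -; salt casts +; cross-bedding +; bioturbation +; rootlets +; graded bedding +; rounding high +
(B) aeolian dune field — does not account for mud cracks, cross-bedding, graded bedding
(C) deep marine turbidite — mud cracks +; salt casts -; cross-bedding +; bioturbation -; rootlets +; graded bedding -; rounding high -
(D) reef margin — does not account for graded bedding
(E) glacial outwash — does not account for graded bedding
(F) volcanic ash fall — mud cracks -; salt casts -; cross-bedding -; bioturbation +; rootlets +; graded bedding +; rounding high -
(G) debris-flow fan — does not account for bioturbation
None of the listed candidates fits everything.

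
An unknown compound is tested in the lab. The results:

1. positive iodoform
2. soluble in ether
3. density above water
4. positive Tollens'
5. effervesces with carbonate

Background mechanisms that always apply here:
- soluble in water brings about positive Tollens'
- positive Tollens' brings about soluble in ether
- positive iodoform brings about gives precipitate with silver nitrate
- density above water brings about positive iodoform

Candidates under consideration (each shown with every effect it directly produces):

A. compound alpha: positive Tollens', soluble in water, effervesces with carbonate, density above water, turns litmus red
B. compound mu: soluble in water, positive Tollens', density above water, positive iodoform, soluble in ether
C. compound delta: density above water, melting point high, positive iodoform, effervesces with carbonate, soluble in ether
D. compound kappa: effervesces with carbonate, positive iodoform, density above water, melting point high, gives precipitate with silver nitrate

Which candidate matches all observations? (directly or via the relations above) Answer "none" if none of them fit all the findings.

Testing each hypothesis:
(A) compound alpha — accounts for every observation (positive iodoform via density above water → positive iodoform)
(B) compound mu — does not account for effervesces with carbonate
(C) compound delta — positive iodoform match; soluble in ether match; density above water match; positive Tollens' miss; effervesces with carbonate match
(D) compound kappa — positive iodoform match; soluble in ether miss; density above water match; positive Tollens' miss; effervesces with carbonate match
(A) alone accounts for all the evidence.

A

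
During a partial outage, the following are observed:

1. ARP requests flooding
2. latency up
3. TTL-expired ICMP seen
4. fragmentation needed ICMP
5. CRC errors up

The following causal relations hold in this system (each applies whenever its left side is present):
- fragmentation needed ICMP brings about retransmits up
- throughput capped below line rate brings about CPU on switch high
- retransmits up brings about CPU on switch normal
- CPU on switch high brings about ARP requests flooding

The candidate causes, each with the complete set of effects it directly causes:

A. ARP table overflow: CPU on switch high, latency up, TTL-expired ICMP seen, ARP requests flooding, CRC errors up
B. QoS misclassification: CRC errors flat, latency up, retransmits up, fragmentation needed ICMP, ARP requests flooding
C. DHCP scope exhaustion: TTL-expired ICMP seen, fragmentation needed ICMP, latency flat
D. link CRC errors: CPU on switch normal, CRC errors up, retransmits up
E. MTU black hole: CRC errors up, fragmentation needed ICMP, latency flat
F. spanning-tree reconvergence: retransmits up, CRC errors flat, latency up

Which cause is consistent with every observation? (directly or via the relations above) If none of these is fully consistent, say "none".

Checking each candidate against the observations:
(A) ARP table overflow — ARP requests flooding ✓; latency up ✓; TTL-expired ICMP seen ✓; fragmentation needed ICMP ✗; CRC errors up ✓
(B) QoS misclassification — fails on TTL-expired ICMP seen, CRC errors up (predicts CRC errors flat, not CRC errors up)
(C) DHCP scope exhaustion — fails on ARP requests flooding, latency up, CRC errors up (predicts latency flat, not latency up)
(D) link CRC errors — does not account for ARP requests flooding, latency up, TTL-expired ICMP seen, fragmentation needed ICMP
(E) MTU black hole — ARP requests flooding ✗; latency up ✗; TTL-expired ICMP seen ✗; fragmentation needed ICMP ✓; CRC errors up ✓
(F) spanning-tree reconvergence — fails on ARP requests flooding, TTL-expired ICMP seen, fragmentation needed ICMP, CRC errors up (predicts CRC errors flat, not CRC errors up)
None of the listed candidates fits everything.

none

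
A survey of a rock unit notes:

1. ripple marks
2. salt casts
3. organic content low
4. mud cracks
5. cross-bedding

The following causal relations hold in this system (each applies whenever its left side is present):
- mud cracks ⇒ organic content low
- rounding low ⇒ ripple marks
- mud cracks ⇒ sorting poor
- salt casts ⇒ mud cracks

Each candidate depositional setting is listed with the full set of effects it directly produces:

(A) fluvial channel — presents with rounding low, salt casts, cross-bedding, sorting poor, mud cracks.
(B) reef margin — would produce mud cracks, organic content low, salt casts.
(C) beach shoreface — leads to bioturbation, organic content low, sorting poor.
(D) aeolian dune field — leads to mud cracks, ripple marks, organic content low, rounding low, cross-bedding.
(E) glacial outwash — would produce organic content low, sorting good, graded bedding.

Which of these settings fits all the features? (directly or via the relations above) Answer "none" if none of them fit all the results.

A

Testing each hypothesis:
(A) fluvial channel — ripple marks + (by rounding low → ripple marks); salt casts +; organic content low + (by mud cracks → organic content low); mud cracks +; cross-bedding +
(B) reef margin — ripple marks -; salt casts +; organic content low +; mud cracks +; cross-bedding -
(C) beach shoreface — ripple marks -; salt casts -; organic content low +; mud cracks -; cross-bedding -
(D) aeolian dune field — does not account for salt casts
(E) glacial outwash — ripple marks -; salt casts -; organic content low +; mud cracks -; cross-bedding -
Only (A) is consistent with every observation.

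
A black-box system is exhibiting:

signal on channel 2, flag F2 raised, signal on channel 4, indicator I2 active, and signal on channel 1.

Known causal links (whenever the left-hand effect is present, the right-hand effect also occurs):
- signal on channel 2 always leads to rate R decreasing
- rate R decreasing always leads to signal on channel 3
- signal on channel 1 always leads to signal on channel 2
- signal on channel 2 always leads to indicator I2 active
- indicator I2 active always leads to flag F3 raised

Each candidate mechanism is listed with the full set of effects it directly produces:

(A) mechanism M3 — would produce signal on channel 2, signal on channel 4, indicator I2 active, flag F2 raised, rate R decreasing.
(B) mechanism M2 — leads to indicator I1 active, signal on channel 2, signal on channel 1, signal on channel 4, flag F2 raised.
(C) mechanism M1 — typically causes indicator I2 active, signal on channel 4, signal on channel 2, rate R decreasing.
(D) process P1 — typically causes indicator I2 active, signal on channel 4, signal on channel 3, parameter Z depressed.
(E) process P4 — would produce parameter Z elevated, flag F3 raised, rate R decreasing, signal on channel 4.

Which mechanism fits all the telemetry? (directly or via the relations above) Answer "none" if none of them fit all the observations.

B

For each candidate, compare predicted effects to what was observed:
(A) mechanism M3 — signal on channel 2 ✓; flag F2 raised ✓; signal on channel 4 ✓; indicator I2 active ✓; signal on channel 1 ✗
(B) mechanism M2 — signal on channel 2 ✓; flag F2 raised ✓; signal on channel 4 ✓; indicator I2 active ✓ (by signal on channel 2 → indicator I2 active); signal on channel 1 ✓
(C) mechanism M1 — does not account for flag F2 raised, signal on channel 1
(D) process P1 — does not account for signal on channel 2, flag F2 raised, signal on channel 1
(E) process P4 — signal on channel 2 ✗; flag F2 raised ✗; signal on channel 4 ✓; indicator I2 active ✗; signal on channel 1 ✗
(B) alone accounts for all the evidence.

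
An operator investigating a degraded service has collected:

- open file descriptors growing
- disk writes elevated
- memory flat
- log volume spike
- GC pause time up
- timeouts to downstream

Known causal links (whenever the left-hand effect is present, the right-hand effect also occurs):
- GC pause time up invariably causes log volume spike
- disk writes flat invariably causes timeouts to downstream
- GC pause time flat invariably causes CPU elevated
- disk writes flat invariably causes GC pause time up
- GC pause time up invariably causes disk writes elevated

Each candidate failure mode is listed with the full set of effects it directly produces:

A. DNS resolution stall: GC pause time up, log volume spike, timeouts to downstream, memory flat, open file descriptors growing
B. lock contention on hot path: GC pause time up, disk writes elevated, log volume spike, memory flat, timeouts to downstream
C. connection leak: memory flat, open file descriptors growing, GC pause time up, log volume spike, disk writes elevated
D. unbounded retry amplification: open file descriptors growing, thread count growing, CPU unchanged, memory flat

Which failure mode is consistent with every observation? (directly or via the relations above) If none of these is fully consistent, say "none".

A

Testing each hypothesis:
(A) DNS resolution stall — open file descriptors growing match; disk writes elevated match (via GC pause time up → disk writes elevated); memory flat match; log volume spike match; GC pause time up match; timeouts to downstream match
(B) lock contention on hot path — does not account for open file descriptors growing
(C) connection leak — open file descriptors growing match; disk writes elevated match; memory flat match; log volume spike match; GC pause time up match; timeouts to downstream miss
(D) unbounded retry amplification — open file descriptors growing match; disk writes elevated miss; memory flat match; log volume spike miss; GC pause time up miss; timeouts to downstream miss
(A) alone accounts for all the evidence.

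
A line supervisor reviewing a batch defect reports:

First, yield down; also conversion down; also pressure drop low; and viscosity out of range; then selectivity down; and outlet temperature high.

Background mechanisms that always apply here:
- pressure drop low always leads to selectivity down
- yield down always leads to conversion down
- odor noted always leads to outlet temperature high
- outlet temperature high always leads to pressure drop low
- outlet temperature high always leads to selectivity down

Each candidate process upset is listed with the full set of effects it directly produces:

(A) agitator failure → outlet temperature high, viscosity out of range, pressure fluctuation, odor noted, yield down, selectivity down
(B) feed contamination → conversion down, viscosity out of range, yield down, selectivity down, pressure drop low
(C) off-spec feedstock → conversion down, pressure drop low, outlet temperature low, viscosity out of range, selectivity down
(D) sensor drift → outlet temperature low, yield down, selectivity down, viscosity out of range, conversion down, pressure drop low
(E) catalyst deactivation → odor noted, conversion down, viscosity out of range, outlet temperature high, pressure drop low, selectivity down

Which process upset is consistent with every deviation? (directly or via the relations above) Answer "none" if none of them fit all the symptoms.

Checking each candidate against the observations:
(A) agitator failure — yield down yes; conversion down yes (via yield down → conversion down); pressure drop low yes (via outlet temperature high → pressure drop low); viscosity out of range yes; selectivity down yes; outlet temperature high yes
(B) feed contamination — does not account for outlet temperature high
(C) off-spec feedstock — yield down NO; conversion down yes; pressure drop low yes; viscosity out of range yes; selectivity down yes; outlet temperature high NO
(D) sensor drift — fails on outlet temperature high (predicts outlet temperature low, not outlet temperature high)
(E) catalyst deactivation — does not account for yield down
Only (A) is consistent with every observation.

A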